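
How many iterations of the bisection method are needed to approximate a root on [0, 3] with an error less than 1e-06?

We need (b-a)/2^n ≤ 1e-06
(3 - 0)/2^n ≤ 1e-06
3/2^n ≤ 1e-06
2^n ≥ 3000000
n ≥ log₂(3000000) = 21.52
n ≥ 22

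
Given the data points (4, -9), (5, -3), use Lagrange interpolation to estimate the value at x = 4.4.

Lagrange interpolation formula:
P(x) = Σ yᵢ × Lᵢ(x)
where Lᵢ(x) = Π_{j≠i} (x - xⱼ)/(xᵢ - xⱼ)

L_0(4.4) = (4.4 - 5)/(4 - 5) = 0.600000
L_1(4.4) = (4.4 - 4)/(5 - 4) = 0.400000

P(4.4) = (-9)×L_0(4.4) + (-3)×L_1(4.4)
P(4.4) = -6.600000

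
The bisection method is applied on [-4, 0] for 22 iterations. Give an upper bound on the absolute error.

Bisection error bound: |error| ≤ (b-a)/2^n
|error| ≤ (0 - (-4))/2^22 = 4/2^22
|error| ≤ 0.0000009537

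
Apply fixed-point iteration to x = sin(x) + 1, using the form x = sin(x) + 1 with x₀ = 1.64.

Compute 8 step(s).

Equation: x = sin(x) + 1
Fixed-point form: x = sin(x) + 1
x₀ = 1.64

x_1 = g(1.640000) = 1.997606
x_2 = g(1.997606) = 1.910291
x_3 = g(1.910291) = 1.942923
x_4 = g(1.942923) = 1.931556
x_5 = g(1.931556) = 1.935629
x_6 = g(1.935629) = 1.934184
x_7 = g(1.934184) = 1.934698
x_8 = g(1.934698) = 1.934515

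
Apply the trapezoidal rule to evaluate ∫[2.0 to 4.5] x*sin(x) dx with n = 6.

f(x) = x*sin(x)
a = 2.0, b = 4.5, n = 6
h = (b - a)/n = 0.416667

Trapezoidal rule: (h/2)[f(x₀) + 2f(x₁) + 2f(x₂) + ... + f(xₙ)]

x_0 = 2.0000, f(x_0) = 1.818595, coefficient = 1
x_1 = 2.4167, f(x_1) = 1.602443, coefficient = 2
x_2 = 2.8333, f(x_2) = 0.859635, coefficient = 2
x_3 = 3.2500, f(x_3) = -0.351634, coefficient = 2
x_4 = 3.6667, f(x_4) = -1.838016, coefficient = 2
x_5 = 4.0833, f(x_5) = -3.301716, coefficient = 2
x_6 = 4.5000, f(x_6) = -4.398886, coefficient = 1

I ≈ (0.416667/2) × -8.638867 = -1.799764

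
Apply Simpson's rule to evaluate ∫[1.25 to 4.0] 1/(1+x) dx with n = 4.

f(x) = 1/(1+x)
a = 1.25, b = 4.0, n = 4
h = (b - a)/n = 0.687500

Simpson's rule: (h/3)[f(x₀) + 4f(x₁) + 2f(x₂) + ... + f(xₙ)]

x_0 = 1.2500, f(x_0) = 0.444444, coefficient = 1
x_1 = 1.9375, f(x_1) = 0.340426, coefficient = 4
x_2 = 2.6250, f(x_2) = 0.275862, coefficient = 2
x_3 = 3.3125, f(x_3) = 0.231884, coefficient = 4
x_4 = 4.0000, f(x_4) = 0.200000, coefficient = 1

I ≈ (0.687500/3) × 3.485407 = 0.798739
Exact value: 0.798508
Error: 0.000231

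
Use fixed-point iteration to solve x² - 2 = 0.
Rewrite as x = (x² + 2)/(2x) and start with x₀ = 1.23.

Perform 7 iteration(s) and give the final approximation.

Equation: x² - 2 = 0
Fixed-point form: x = (x² + 2)/(2x)
x₀ = 1.23

x_1 = g(1.230000) = 1.428008
x_2 = g(1.428008) = 1.414280
x_3 = g(1.414280) = 1.414214
x_4 = g(1.414214) = 1.414214
x_5 = g(1.414214) = 1.414214
x_6 = g(1.414214) = 1.414214
x_7 = g(1.414214) = 1.414214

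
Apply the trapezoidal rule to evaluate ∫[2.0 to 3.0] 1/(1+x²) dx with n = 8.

f(x) = 1/(1+x²)
a = 2.0, b = 3.0, n = 8
h = (b - a)/n = 0.125000

Trapezoidal rule: (h/2)[f(x₀) + 2f(x₁) + 2f(x₂) + ... + f(xₙ)]

x_0 = 2.0000, f(x_0) = 0.200000, coefficient = 1
x_1 = 2.1250, f(x_1) = 0.181303, coefficient = 2
x_2 = 2.2500, f(x_2) = 0.164948, coefficient = 2
x_3 = 2.3750, f(x_3) = 0.150588, coefficient = 2
x_4 = 2.5000, f(x_4) = 0.137931, coefficient = 2
x_5 = 2.6250, f(x_5) = 0.126733, coefficient = 2
x_6 = 2.7500, f(x_6) = 0.116788, coefficient = 2
x_7 = 2.8750, f(x_7) = 0.107926, coefficient = 2
x_8 = 3.0000, f(x_8) = 0.100000, coefficient = 1

I ≈ (0.125000/2) × 2.272435 = 0.142027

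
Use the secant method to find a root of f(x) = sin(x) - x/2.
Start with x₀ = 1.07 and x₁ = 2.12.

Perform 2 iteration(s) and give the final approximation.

f(x) = sin(x) - x/2
x₀ = 1.07, x₁ = 2.12

Secant formula: x_{n+1} = x_n - f(x_n)(x_n - x_{n-1})/(f(x_n) - f(x_{n-1}))

Iteration 1:
  f(1.070000) = 0.342201
  f(2.120000) = -0.207060
  x_2 = 2.120000 - (-0.207060)×(2.120000 - 1.070000)/(-0.207060 - 0.342201)
       = 1.724172
Iteration 2:
  f(2.120000) = -0.207060
  f(1.724172) = 0.126175
  x_3 = 1.724172 - 0.126175×(1.724172 - 2.120000)/(0.126175 - (-0.207060))
       = 1.874047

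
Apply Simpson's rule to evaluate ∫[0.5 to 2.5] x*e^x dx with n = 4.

f(x) = x*e^x
a = 0.5, b = 2.5, n = 4
h = (b - a)/n = 0.500000

Simpson's rule: (h/3)[f(x₀) + 4f(x₁) + 2f(x₂) + ... + f(xₙ)]

x_0 = 0.5000, f(x_0) = 0.824361, coefficient = 1
x_1 = 1.0000, f(x_1) = 2.718282, coefficient = 4
x_2 = 1.5000, f(x_2) = 6.722534, coefficient = 2
x_3 = 2.0000, f(x_3) = 14.778112, coefficient = 4
x_4 = 2.5000, f(x_4) = 30.456235, coefficient = 1

I ≈ (0.500000/3) × 114.711239 = 19.118540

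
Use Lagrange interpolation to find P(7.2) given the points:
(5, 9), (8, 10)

Lagrange interpolation formula:
P(x) = Σ yᵢ × Lᵢ(x)
where Lᵢ(x) = Π_{j≠i} (x - xⱼ)/(xᵢ - xⱼ)

L_0(7.2) = (7.2 - 8)/(5 - 8) = 0.266667
L_1(7.2) = (7.2 - 5)/(8 - 5) = 0.733333

P(7.2) = 9×L_0(7.2) + 10×L_1(7.2)
P(7.2) = 9.733333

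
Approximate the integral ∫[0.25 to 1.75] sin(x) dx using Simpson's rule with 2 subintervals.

f(x) = sin(x)
a = 0.25, b = 1.75, n = 2
h = (b - a)/n = 0.750000

Simpson's rule: (h/3)[f(x₀) + 4f(x₁) + 2f(x₂) + ... + f(xₙ)]

x_0 = 0.2500, f(x_0) = 0.247404, coefficient = 1
x_1 = 1.0000, f(x_1) = 0.841471, coefficient = 4
x_2 = 1.7500, f(x_2) = 0.983986, coefficient = 1

I ≈ (0.750000/3) × 4.597274 = 1.149318
Exact value: 1.147158
Error: 0.002160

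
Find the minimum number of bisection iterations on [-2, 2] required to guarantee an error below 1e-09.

We need (b-a)/2^n ≤ 1e-09
(2 - (-2))/2^n ≤ 1e-09
4/2^n ≤ 1e-09
2^n ≥ 4000000000
n ≥ log₂(4000000000) = 31.90
n ≥ 32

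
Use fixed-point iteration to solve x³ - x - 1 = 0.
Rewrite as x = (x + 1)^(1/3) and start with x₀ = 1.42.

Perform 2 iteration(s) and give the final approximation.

Equation: x³ - x - 1 = 0
Fixed-point form: x = (x + 1)^(1/3)
x₀ = 1.42

x_1 = g(1.420000) = 1.342575
x_2 = g(1.342575) = 1.328101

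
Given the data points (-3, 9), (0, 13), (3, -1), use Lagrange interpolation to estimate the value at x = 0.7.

Lagrange interpolation formula:
P(x) = Σ yᵢ × Lᵢ(x)
where Lᵢ(x) = Π_{j≠i} (x - xⱼ)/(xᵢ - xⱼ)

L_0(0.7) = (0.7 - 0)/(-3 - 0) × (0.7 - 3)/(-3 - 3) = -0.089444
L_1(0.7) = (0.7 - (-3))/(0 - (-3)) × (0.7 - 3)/(0 - 3) = 0.945556
L_2(0.7) = (0.7 - (-3))/(3 - (-3)) × (0.7 - 0)/(3 - 0) = 0.143889

P(0.7) = 9×L_0(0.7) + 13×L_1(0.7) + (-1)×L_2(0.7)
P(0.7) = 11.343333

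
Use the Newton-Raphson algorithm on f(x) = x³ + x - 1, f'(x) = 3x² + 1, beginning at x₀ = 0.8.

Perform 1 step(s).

f(x) = x³ + x - 1
f'(x) = 3x² + 1
x₀ = 0.8

Newton-Raphson formula: x_{n+1} = x_n - f(x_n)/f'(x_n)

Iteration 1:
  f(0.800000) = 0.312000
  f'(0.800000) = 2.920000
  x_1 = 0.800000 - 0.312000/2.920000 = 0.693151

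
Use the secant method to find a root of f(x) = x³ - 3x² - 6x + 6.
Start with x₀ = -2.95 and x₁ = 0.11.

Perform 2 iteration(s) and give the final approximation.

f(x) = x³ - 3x² - 6x + 6
x₀ = -2.95, x₁ = 0.11

Secant formula: x_{n+1} = x_n - f(x_n)(x_n - x_{n-1})/(f(x_n) - f(x_{n-1}))

Iteration 1:
  f(-2.950000) = -28.079875
  f(0.110000) = 5.305031
  x_2 = 0.110000 - 5.305031×(0.110000 - (-2.950000))/(5.305031 - (-28.079875))
       = -0.376250
Iteration 2:
  f(0.110000) = 5.305031
  f(-0.376250) = 7.779543
  x_3 = -0.376250 - 7.779543×(-0.376250 - 0.110000)/(7.779543 - 5.305031)
       = 1.152456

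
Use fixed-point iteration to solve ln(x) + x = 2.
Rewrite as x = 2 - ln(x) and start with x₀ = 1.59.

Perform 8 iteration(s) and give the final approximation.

Equation: ln(x) + x = 2
Fixed-point form: x = 2 - ln(x)
x₀ = 1.59

x_1 = g(1.590000) = 1.536266
x_2 = g(1.536266) = 1.570645
x_3 = g(1.570645) = 1.548514
x_4 = g(1.548514) = 1.562705
x_5 = g(1.562705) = 1.553582
x_6 = g(1.553582) = 1.559437
x_7 = g(1.559437) = 1.555675
x_8 = g(1.555675) = 1.558090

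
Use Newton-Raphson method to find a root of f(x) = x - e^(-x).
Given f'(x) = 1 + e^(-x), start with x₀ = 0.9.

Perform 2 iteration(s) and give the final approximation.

f(x) = x - e^(-x)
f'(x) = 1 + e^(-x)
x₀ = 0.9

Newton-Raphson formula: x_{n+1} = x_n - f(x_n)/f'(x_n)

Iteration 1:
  f(0.900000) = 0.493430
  f'(0.900000) = 1.406570
  x_1 = 0.900000 - 0.493430/1.406570 = 0.549196
Iteration 2:
  f(0.549196) = -0.028218
  f'(0.549196) = 1.577414
  x_2 = 0.549196 - (-0.028218)/1.577414 = 0.567085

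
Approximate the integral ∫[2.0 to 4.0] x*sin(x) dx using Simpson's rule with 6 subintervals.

f(x) = x*sin(x)
a = 2.0, b = 4.0, n = 6
h = (b - a)/n = 0.333333

Simpson's rule: (h/3)[f(x₀) + 4f(x₁) + 2f(x₂) + ... + f(xₙ)]

x_0 = 2.0000, f(x_0) = 1.818595, coefficient = 1
x_1 = 2.3333, f(x_1) = 1.687200, coefficient = 4
x_2 = 2.6667, f(x_2) = 1.219394, coefficient = 2
x_3 = 3.0000, f(x_3) = 0.423360, coefficient = 4
x_4 = 3.3333, f(x_4) = -0.635227, coefficient = 2
x_5 = 3.6667, f(x_5) = -1.838016, coefficient = 4
x_6 = 4.0000, f(x_6) = -3.027210, coefficient = 1

I ≈ (0.333333/3) × 1.049897 = 0.116655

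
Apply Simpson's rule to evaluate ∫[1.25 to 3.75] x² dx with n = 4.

f(x) = x²
a = 1.25, b = 3.75, n = 4
h = (b - a)/n = 0.625000

Simpson's rule: (h/3)[f(x₀) + 4f(x₁) + 2f(x₂) + ... + f(xₙ)]

x_0 = 1.2500, f(x_0) = 1.562500, coefficient = 1
x_1 = 1.8750, f(x_1) = 3.515625, coefficient = 4
x_2 = 2.5000, f(x_2) = 6.250000, coefficient = 2
x_3 = 3.1250, f(x_3) = 9.765625, coefficient = 4
x_4 = 3.7500, f(x_4) = 14.062500, coefficient = 1

I ≈ (0.625000/3) × 81.250000 = 16.927083
Exact value: 16.927083
Error: 0.000000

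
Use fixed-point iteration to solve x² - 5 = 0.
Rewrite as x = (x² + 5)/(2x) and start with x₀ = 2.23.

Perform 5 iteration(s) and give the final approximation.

Equation: x² - 5 = 0
Fixed-point form: x = (x² + 5)/(2x)
x₀ = 2.23

x_1 = g(2.230000) = 2.236076
x_2 = g(2.236076) = 2.236068
x_3 = g(2.236068) = 2.236068
x_4 = g(2.236068) = 2.236068
x_5 = g(2.236068) = 2.236068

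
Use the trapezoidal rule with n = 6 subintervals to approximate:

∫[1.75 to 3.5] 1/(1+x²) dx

f(x) = 1/(1+x²)
a = 1.75, b = 3.5, n = 6
h = (b - a)/n = 0.291667

Trapezoidal rule: (h/2)[f(x₀) + 2f(x₁) + 2f(x₂) + ... + f(xₙ)]

x_0 = 1.7500, f(x_0) = 0.246154, coefficient = 1
x_1 = 2.0417, f(x_1) = 0.193483, coefficient = 2
x_2 = 2.3333, f(x_2) = 0.155172, coefficient = 2
x_3 = 2.6250, f(x_3) = 0.126733, coefficient = 2
x_4 = 2.9167, f(x_4) = 0.105186, coefficient = 2
x_5 = 3.2083, f(x_5) = 0.088547, coefficient = 2
x_6 = 3.5000, f(x_6) = 0.075472, coefficient = 1

I ≈ (0.291667/2) × 1.659870 = 0.242064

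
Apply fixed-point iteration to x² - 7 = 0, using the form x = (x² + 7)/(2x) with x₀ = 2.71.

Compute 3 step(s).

Equation: x² - 7 = 0
Fixed-point form: x = (x² + 7)/(2x)
x₀ = 2.71

x_1 = g(2.710000) = 2.646513
x_2 = g(2.646513) = 2.645751
x_3 = g(2.645751) = 2.645751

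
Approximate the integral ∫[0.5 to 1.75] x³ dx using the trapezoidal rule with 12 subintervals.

f(x) = x³
a = 0.5, b = 1.75, n = 12
h = (b - a)/n = 0.104167

Trapezoidal rule: (h/2)[f(x₀) + 2f(x₁) + 2f(x₂) + ... + f(xₙ)]

x_0 = 0.5000, f(x_0) = 0.125000, coefficient = 1
x_1 = 0.6042, f(x_1) = 0.220531, coefficient = 2
x_2 = 0.7083, f(x_2) = 0.355396, coefficient = 2
x_3 = 0.8125, f(x_3) = 0.536377, coefficient = 2
x_4 = 0.9167, f(x_4) = 0.770255, coefficient = 2
x_5 = 1.0208, f(x_5) = 1.063811, coefficient = 2
x_6 = 1.1250, f(x_6) = 1.423828, coefficient = 2
x_7 = 1.2292, f(x_7) = 1.857087, coefficient = 2
x_8 = 1.3333, f(x_8) = 2.370370, coefficient = 2
x_9 = 1.4375, f(x_9) = 2.970459, coefficient = 2
x_10 = 1.5417, f(x_10) = 3.664135, coefficient = 2
x_11 = 1.6458, f(x_11) = 4.458180, coefficient = 2
x_12 = 1.7500, f(x_12) = 5.359375, coefficient = 1

I ≈ (0.104167/2) × 44.865234 = 2.336731
Exact value: 2.329102
Error: 0.007629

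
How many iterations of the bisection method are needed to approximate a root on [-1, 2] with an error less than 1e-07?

We need (b-a)/2^n ≤ 1e-07
(2 - (-1))/2^n ≤ 1e-07
3/2^n ≤ 1e-07
2^n ≥ 30000000
n ≥ log₂(30000000) = 24.84
n ≥ 25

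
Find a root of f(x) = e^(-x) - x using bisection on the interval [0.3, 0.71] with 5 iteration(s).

f(x) = e^(-x) - x
Initial interval: [0.3, 0.71]

Iteration 1:
  c_1 = (0.300000 + 0.710000)/2 = 0.505000
  f(c_1) = f(0.505000) = 0.098506
  f(a) × f(c) ≥ 0, new interval: [0.505000, 0.710000]
Iteration 2:
  c_2 = (0.505000 + 0.710000)/2 = 0.607500
  f(c_2) = f(0.607500) = -0.062789
  f(a) × f(c) < 0, new interval: [0.505000, 0.607500]
Iteration 3:
  c_3 = (0.505000 + 0.607500)/2 = 0.556250
  f(c_3) = f(0.556250) = 0.017105
  f(a) × f(c) ≥ 0, new interval: [0.556250, 0.607500]
Iteration 4:
  c_4 = (0.556250 + 0.607500)/2 = 0.581875
  f(c_4) = f(0.581875) = -0.023025
  f(a) × f(c) < 0, new interval: [0.556250, 0.581875]
Iteration 5:
  c_5 = (0.556250 + 0.581875)/2 = 0.569062
  f(c_5) = f(0.569062) = -0.003007
  f(a) × f(c) < 0, new interval: [0.556250, 0.569062]

After 5 iteration(s), the approximation is c_5 = 0.569062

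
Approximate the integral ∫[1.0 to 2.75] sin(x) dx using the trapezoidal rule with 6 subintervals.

f(x) = sin(x)
a = 1.0, b = 2.75, n = 6
h = (b - a)/n = 0.291667

Trapezoidal rule: (h/2)[f(x₀) + 2f(x₁) + 2f(x₂) + ... + f(xₙ)]

x_0 = 1.0000, f(x_0) = 0.841471, coefficient = 1
x_1 = 1.2917, f(x_1) = 0.961296, coefficient = 2
x_2 = 1.5833, f(x_2) = 0.999921, coefficient = 2
x_3 = 1.8750, f(x_3) = 0.954086, coefficient = 2
x_4 = 2.1667, f(x_4) = 0.827660, coefficient = 2
x_5 = 2.4583, f(x_5) = 0.631324, coefficient = 2
x_6 = 2.7500, f(x_6) = 0.381661, coefficient = 1

I ≈ (0.291667/2) × 9.971706 = 1.454207
Exact value: 1.464605
Error: 0.010398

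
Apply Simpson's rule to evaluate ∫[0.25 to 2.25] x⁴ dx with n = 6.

f(x) = x⁴
a = 0.25, b = 2.25, n = 6
h = (b - a)/n = 0.333333

Simpson's rule: (h/3)[f(x₀) + 4f(x₁) + 2f(x₂) + ... + f(xₙ)]

x_0 = 0.2500, f(x_0) = 0.003906, coefficient = 1
x_1 = 0.5833, f(x_1) = 0.115789, coefficient = 4
x_2 = 0.9167, f(x_2) = 0.706067, coefficient = 2
x_3 = 1.2500, f(x_3) = 2.441406, coefficient = 4
x_4 = 1.5833, f(x_4) = 6.284770, coefficient = 2
x_5 = 1.9167, f(x_5) = 13.495419, coefficient = 4
x_6 = 2.2500, f(x_6) = 25.628906, coefficient = 1

I ≈ (0.333333/3) × 103.824942 = 11.536105
Exact value: 11.532812
Error: 0.003292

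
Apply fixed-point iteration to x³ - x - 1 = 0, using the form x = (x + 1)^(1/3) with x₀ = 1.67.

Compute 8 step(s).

Equation: x³ - x - 1 = 0
Fixed-point form: x = (x + 1)^(1/3)
x₀ = 1.67

x_1 = g(1.670000) = 1.387300
x_2 = g(1.387300) = 1.336500
x_3 = g(1.336500) = 1.326952
x_4 = g(1.326952) = 1.325142
x_5 = g(1.325142) = 1.324799
x_6 = g(1.324799) = 1.324733
x_7 = g(1.324733) = 1.324721
x_8 = g(1.324721) = 1.324719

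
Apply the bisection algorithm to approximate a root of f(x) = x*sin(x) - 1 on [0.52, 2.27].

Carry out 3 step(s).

f(x) = x*sin(x) - 1
Initial interval: [0.52, 2.27]

Iteration 1:
  c_1 = (0.520000 + 2.270000)/2 = 1.395000
  f(c_1) = f(1.395000) = 0.373500
  f(a) × f(c) < 0, new interval: [0.520000, 1.395000]
Iteration 2:
  c_2 = (0.520000 + 1.395000)/2 = 0.957500
  f(c_2) = f(0.957500) = -0.216999
  f(a) × f(c) ≥ 0, new interval: [0.957500, 1.395000]
Iteration 3:
  c_3 = (0.957500 + 1.395000)/2 = 1.176250
  f(c_3) = f(1.176250) = 0.085880
  f(a) × f(c) < 0, new interval: [0.957500, 1.176250]

After 3 iteration(s), the approximation is c_3 = 1.176250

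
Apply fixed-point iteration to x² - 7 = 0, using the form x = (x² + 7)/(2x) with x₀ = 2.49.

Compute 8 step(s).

Equation: x² - 7 = 0
Fixed-point form: x = (x² + 7)/(2x)
x₀ = 2.49

x_1 = g(2.490000) = 2.650622
x_2 = g(2.650622) = 2.645756
x_3 = g(2.645756) = 2.645751
x_4 = g(2.645751) = 2.645751
x_5 = g(2.645751) = 2.645751
x_6 = g(2.645751) = 2.645751
x_7 = g(2.645751) = 2.645751
x_8 = g(2.645751) = 2.645751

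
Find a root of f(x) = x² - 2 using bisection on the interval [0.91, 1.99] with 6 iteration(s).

f(x) = x² - 2
Initial interval: [0.91, 1.99]

Iteration 1:
  c_1 = (0.910000 + 1.990000)/2 = 1.450000
  f(c_1) = f(1.450000) = 0.102500
  f(a) × f(c) < 0, new interval: [0.910000, 1.450000]
Iteration 2:
  c_2 = (0.910000 + 1.450000)/2 = 1.180000
  f(c_2) = f(1.180000) = -0.607600
  f(a) × f(c) ≥ 0, new interval: [1.180000, 1.450000]
Iteration 3:
  c_3 = (1.180000 + 1.450000)/2 = 1.315000
  f(c_3) = f(1.315000) = -0.270775
  f(a) × f(c) ≥ 0, new interval: [1.315000, 1.450000]
Iteration 4:
  c_4 = (1.315000 + 1.450000)/2 = 1.382500
  f(c_4) = f(1.382500) = -0.088694
  f(a) × f(c) ≥ 0, new interval: [1.382500, 1.450000]
Iteration 5:
  c_5 = (1.382500 + 1.450000)/2 = 1.416250
  f(c_5) = f(1.416250) = 0.005764
  f(a) × f(c) < 0, new interval: [1.382500, 1.416250]
Iteration 6:
  c_6 = (1.382500 + 1.416250)/2 = 1.399375
  f(c_6) = f(1.399375) = -0.041750
  f(a) × f(c) ≥ 0, new interval: [1.399375, 1.416250]

After 6 iteration(s), the approximation is c_6 = 1.399375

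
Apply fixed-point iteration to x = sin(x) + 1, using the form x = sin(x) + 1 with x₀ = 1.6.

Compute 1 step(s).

Equation: x = sin(x) + 1
Fixed-point form: x = sin(x) + 1
x₀ = 1.6

x_1 = g(1.600000) = 1.999574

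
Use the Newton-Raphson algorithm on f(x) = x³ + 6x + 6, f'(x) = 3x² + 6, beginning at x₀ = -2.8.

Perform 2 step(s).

f(x) = x³ + 6x + 6
f'(x) = 3x² + 6
x₀ = -2.8

Newton-Raphson formula: x_{n+1} = x_n - f(x_n)/f'(x_n)

Iteration 1:
  f(-2.800000) = -32.752000
  f'(-2.800000) = 29.520000
  x_1 = -2.800000 - (-32.752000)/29.520000 = -1.690515
Iteration 2:
  f(-1.690515) = -8.974312
  f'(-1.690515) = 14.573522
  x_2 = -1.690515 - (-8.974312)/14.573522 = -1.074719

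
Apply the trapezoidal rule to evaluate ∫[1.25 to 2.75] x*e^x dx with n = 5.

f(x) = x*e^x
a = 1.25, b = 2.75, n = 5
h = (b - a)/n = 0.300000

Trapezoidal rule: (h/2)[f(x₀) + 2f(x₁) + 2f(x₂) + ... + f(xₙ)]

x_0 = 1.2500, f(x_0) = 4.362929, coefficient = 1
x_1 = 1.5500, f(x_1) = 7.302779, coefficient = 2
x_2 = 1.8500, f(x_2) = 11.765666, coefficient = 2
x_3 = 2.1500, f(x_3) = 18.457446, coefficient = 2
x_4 = 2.4500, f(x_4) = 28.391449, coefficient = 2
x_5 = 2.7500, f(x_5) = 43.017238, coefficient = 1

I ≈ (0.300000/2) × 179.214846 = 26.882227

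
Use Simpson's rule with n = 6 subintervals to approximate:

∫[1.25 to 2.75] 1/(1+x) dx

f(x) = 1/(1+x)
a = 1.25, b = 2.75, n = 6
h = (b - a)/n = 0.250000

Simpson's rule: (h/3)[f(x₀) + 4f(x₁) + 2f(x₂) + ... + f(xₙ)]

x_0 = 1.2500, f(x_0) = 0.444444, coefficient = 1
x_1 = 1.5000, f(x_1) = 0.400000, coefficient = 4
x_2 = 1.7500, f(x_2) = 0.363636, coefficient = 2
x_3 = 2.0000, f(x_3) = 0.333333, coefficient = 4
x_4 = 2.2500, f(x_4) = 0.307692, coefficient = 2
x_5 = 2.5000, f(x_5) = 0.285714, coefficient = 4
x_6 = 2.7500, f(x_6) = 0.266667, coefficient = 1

I ≈ (0.250000/3) × 6.129959 = 0.510830
Exact value: 0.510826
Error: 0.000004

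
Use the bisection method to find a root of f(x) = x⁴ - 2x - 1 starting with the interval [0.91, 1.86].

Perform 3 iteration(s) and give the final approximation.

f(x) = x⁴ - 2x - 1
Initial interval: [0.91, 1.86]

Iteration 1:
  c_1 = (0.910000 + 1.860000)/2 = 1.385000
  f(c_1) = f(1.385000) = -0.090413
  f(a) × f(c) ≥ 0, new interval: [1.385000, 1.860000]
Iteration 2:
  c_2 = (1.385000 + 1.860000)/2 = 1.622500
  f(c_2) = f(1.622500) = 2.685089
  f(a) × f(c) < 0, new interval: [1.385000, 1.622500]
Iteration 3:
  c_3 = (1.385000 + 1.622500)/2 = 1.503750
  f(c_3) = f(1.503750) = 1.105815
  f(a) × f(c) < 0, new interval: [1.385000, 1.503750]

After 3 iteration(s), the approximation is c_3 = 1.503750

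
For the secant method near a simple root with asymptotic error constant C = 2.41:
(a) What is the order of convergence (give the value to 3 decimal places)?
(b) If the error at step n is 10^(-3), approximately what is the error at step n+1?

(a) Secant method has superlinear convergence with order φ = (1+√5)/2 ≈ 1.618.
    This means |e_{n+1}| ≈ C|e_n|^1.618.

(b) With |e_n| = 10^(-3) and C = 2.41:
    |e_{n+1}| ≈ 2.41 × (10^(-3))^1.618 = 2.41 × 10^(-4.85)

(a) ≈ 1.618 (golden ratio); (b) |e_{n+1}| ≈ 3.372e-05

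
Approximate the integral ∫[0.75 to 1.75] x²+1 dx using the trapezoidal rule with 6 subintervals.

f(x) = x²+1
a = 0.75, b = 1.75, n = 6
h = (b - a)/n = 0.166667

Trapezoidal rule: (h/2)[f(x₀) + 2f(x₁) + 2f(x₂) + ... + f(xₙ)]

x_0 = 0.7500, f(x_0) = 1.562500, coefficient = 1
x_1 = 0.9167, f(x_1) = 1.840278, coefficient = 2
x_2 = 1.0833, f(x_2) = 2.173611, coefficient = 2
x_3 = 1.2500, f(x_3) = 2.562500, coefficient = 2
x_4 = 1.4167, f(x_4) = 3.006944, coefficient = 2
x_5 = 1.5833, f(x_5) = 3.506944, coefficient = 2
x_6 = 1.7500, f(x_6) = 4.062500, coefficient = 1

I ≈ (0.166667/2) × 31.805556 = 2.650463
Exact value: 2.645833
Error: 0.004630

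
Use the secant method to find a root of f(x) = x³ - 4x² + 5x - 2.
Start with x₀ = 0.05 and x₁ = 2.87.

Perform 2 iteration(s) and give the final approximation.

f(x) = x³ - 4x² + 5x - 2
x₀ = 0.05, x₁ = 2.87

Secant formula: x_{n+1} = x_n - f(x_n)(x_n - x_{n-1})/(f(x_n) - f(x_{n-1}))

Iteration 1:
  f(0.050000) = -1.759875
  f(2.870000) = 3.042303
  x_2 = 2.870000 - 3.042303×(2.870000 - 0.050000)/(3.042303 - (-1.759875))
       = 1.083458
Iteration 2:
  f(2.870000) = 3.042303
  f(1.083458) = -0.006384
  x_3 = 1.083458 - (-0.006384)×(1.083458 - 2.870000)/(-0.006384 - 3.042303)
       = 1.087199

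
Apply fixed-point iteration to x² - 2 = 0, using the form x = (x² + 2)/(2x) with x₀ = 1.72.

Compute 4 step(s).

Equation: x² - 2 = 0
Fixed-point form: x = (x² + 2)/(2x)
x₀ = 1.72

x_1 = g(1.720000) = 1.441395
x_2 = g(1.441395) = 1.414470
x_3 = g(1.414470) = 1.414214
x_4 = g(1.414214) = 1.414214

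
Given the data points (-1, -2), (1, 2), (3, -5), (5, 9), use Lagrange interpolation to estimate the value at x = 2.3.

Lagrange interpolation formula:
P(x) = Σ yᵢ × Lᵢ(x)
where Lᵢ(x) = Π_{j≠i} (x - xⱼ)/(xᵢ - xⱼ)

L_0(2.3) = (2.3 - 1)/(-1 - 1) × (2.3 - 3)/(-1 - 3) × (2.3 - 5)/(-1 - 5) = -0.051188
L_1(2.3) = (2.3 - (-1))/(1 - (-1)) × (2.3 - 3)/(1 - 3) × (2.3 - 5)/(1 - 5) = 0.389813
L_2(2.3) = (2.3 - (-1))/(3 - (-1)) × (2.3 - 1)/(3 - 1) × (2.3 - 5)/(3 - 5) = 0.723937
L_3(2.3) = (2.3 - (-1))/(5 - (-1)) × (2.3 - 1)/(5 - 1) × (2.3 - 3)/(5 - 3) = -0.062563

P(2.3) = (-2)×L_0(2.3) + 2×L_1(2.3) + (-5)×L_2(2.3) + 9×L_3(2.3)
P(2.3) = -3.300750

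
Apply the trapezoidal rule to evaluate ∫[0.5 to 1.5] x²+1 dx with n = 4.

f(x) = x²+1
a = 0.5, b = 1.5, n = 4
h = (b - a)/n = 0.250000

Trapezoidal rule: (h/2)[f(x₀) + 2f(x₁) + 2f(x₂) + ... + f(xₙ)]

x_0 = 0.5000, f(x_0) = 1.250000, coefficient = 1
x_1 = 0.7500, f(x_1) = 1.562500, coefficient = 2
x_2 = 1.0000, f(x_2) = 2.000000, coefficient = 2
x_3 = 1.2500, f(x_3) = 2.562500, coefficient = 2
x_4 = 1.5000, f(x_4) = 3.250000, coefficient = 1

I ≈ (0.250000/2) × 16.750000 = 2.093750
Exact value: 2.083333
Error: 0.010417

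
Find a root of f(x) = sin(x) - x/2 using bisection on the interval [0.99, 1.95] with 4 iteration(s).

f(x) = sin(x) - x/2
Initial interval: [0.99, 1.95]

Iteration 1:
  c_1 = (0.990000 + 1.950000)/2 = 1.470000
  f(c_1) = f(1.470000) = 0.259924
  f(a) × f(c) ≥ 0, new interval: [1.470000, 1.950000]
Iteration 2:
  c_2 = (1.470000 + 1.950000)/2 = 1.710000
  f(c_2) = f(1.710000) = 0.135327
  f(a) × f(c) ≥ 0, new interval: [1.710000, 1.950000]
Iteration 3:
  c_3 = (1.710000 + 1.950000)/2 = 1.830000
  f(c_3) = f(1.830000) = 0.051594
  f(a) × f(c) ≥ 0, new interval: [1.830000, 1.950000]
Iteration 4:
  c_4 = (1.830000 + 1.950000)/2 = 1.890000
  f(c_4) = f(1.890000) = 0.004486
  f(a) × f(c) ≥ 0, new interval: [1.890000, 1.950000]

After 4 iteration(s), the approximation is c_4 = 1.890000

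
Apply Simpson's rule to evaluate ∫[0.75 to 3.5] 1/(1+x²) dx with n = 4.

f(x) = 1/(1+x²)
a = 0.75, b = 3.5, n = 4
h = (b - a)/n = 0.687500

Simpson's rule: (h/3)[f(x₀) + 4f(x₁) + 2f(x₂) + ... + f(xₙ)]

x_0 = 0.7500, f(x_0) = 0.640000, coefficient = 1
x_1 = 1.4375, f(x_1) = 0.326115, coefficient = 4
x_2 = 2.1250, f(x_2) = 0.181303, coefficient = 2
x_3 = 2.8125, f(x_3) = 0.112231, coefficient = 4
x_4 = 3.5000, f(x_4) = 0.075472, coefficient = 1

I ≈ (0.687500/3) × 2.831462 = 0.648877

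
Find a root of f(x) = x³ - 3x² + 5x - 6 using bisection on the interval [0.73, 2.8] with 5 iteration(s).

f(x) = x³ - 3x² + 5x - 6
Initial interval: [0.73, 2.8]

Iteration 1:
  c_1 = (0.730000 + 2.800000)/2 = 1.765000
  f(c_1) = f(1.765000) = -1.022303
  f(a) × f(c) ≥ 0, new interval: [1.765000, 2.800000]
Iteration 2:
  c_2 = (1.765000 + 2.800000)/2 = 2.282500
  f(c_2) = f(2.282500) = 1.674464
  f(a) × f(c) < 0, new interval: [1.765000, 2.282500]
Iteration 3:
  c_3 = (1.765000 + 2.282500)/2 = 2.023750
  f(c_3) = f(2.023750) = 0.120456
  f(a) × f(c) < 0, new interval: [1.765000, 2.023750]
Iteration 4:
  c_4 = (1.765000 + 2.023750)/2 = 1.894375
  f(c_4) = f(1.894375) = -0.495833
  f(a) × f(c) ≥ 0, new interval: [1.894375, 2.023750]
Iteration 5:
  c_5 = (1.894375 + 2.023750)/2 = 1.959062
  f(c_5) = f(1.959062) = -0.199728
  f(a) × f(c) ≥ 0, new interval: [1.959062, 2.023750]

After 5 iteration(s), the approximation is c_5 = 1.959062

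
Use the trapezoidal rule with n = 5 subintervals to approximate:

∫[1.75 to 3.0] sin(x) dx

f(x) = sin(x)
a = 1.75, b = 3.0, n = 5
h = (b - a)/n = 0.250000

Trapezoidal rule: (h/2)[f(x₀) + 2f(x₁) + 2f(x₂) + ... + f(xₙ)]

x_0 = 1.7500, f(x_0) = 0.983986, coefficient = 1
x_1 = 2.0000, f(x_1) = 0.909297, coefficient = 2
x_2 = 2.2500, f(x_2) = 0.778073, coefficient = 2
x_3 = 2.5000, f(x_3) = 0.598472, coefficient = 2
x_4 = 2.7500, f(x_4) = 0.381661, coefficient = 2
x_5 = 3.0000, f(x_5) = 0.141120, coefficient = 1

I ≈ (0.250000/2) × 6.460113 = 0.807514
Exact value: 0.811746
Error: 0.004232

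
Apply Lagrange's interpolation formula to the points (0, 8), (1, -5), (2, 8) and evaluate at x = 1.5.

Lagrange interpolation formula:
P(x) = Σ yᵢ × Lᵢ(x)
where Lᵢ(x) = Π_{j≠i} (x - xⱼ)/(xᵢ - xⱼ)

L_0(1.5) = (1.5 - 1)/(0 - 1) × (1.5 - 2)/(0 - 2) = -0.125000
L_1(1.5) = (1.5 - 0)/(1 - 0) × (1.5 - 2)/(1 - 2) = 0.750000
L_2(1.5) = (1.5 - 0)/(2 - 0) × (1.5 - 1)/(2 - 1) = 0.375000

P(1.5) = 8×L_0(1.5) + (-5)×L_1(1.5) + 8×L_2(1.5)
P(1.5) = -1.750000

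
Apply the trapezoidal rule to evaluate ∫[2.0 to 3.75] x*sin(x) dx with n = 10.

f(x) = x*sin(x)
a = 2.0, b = 3.75, n = 10
h = (b - a)/n = 0.175000

Trapezoidal rule: (h/2)[f(x₀) + 2f(x₁) + 2f(x₂) + ... + f(xₙ)]

x_0 = 2.0000, f(x_0) = 1.818595, coefficient = 1
x_1 = 2.1750, f(x_1) = 1.789927, coefficient = 2
x_2 = 2.3500, f(x_2) = 1.671962, coefficient = 2
x_3 = 2.5250, f(x_3) = 1.460103, coefficient = 2
x_4 = 2.7000, f(x_4) = 1.153926, coefficient = 2
x_5 = 2.8750, f(x_5) = 0.757407, coefficient = 2
x_6 = 3.0500, f(x_6) = 0.278967, coefficient = 2
x_7 = 3.2250, f(x_7) = -0.268677, coefficient = 2
x_8 = 3.4000, f(x_8) = -0.868840, coefficient = 2
x_9 = 3.5750, f(x_9) = -1.501377, coefficient = 2
x_10 = 3.7500, f(x_10) = -2.143355, coefficient = 1

I ≈ (0.175000/2) × 8.622037 = 0.754428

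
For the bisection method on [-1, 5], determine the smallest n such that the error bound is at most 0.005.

We need (b-a)/2^n ≤ 0.005
(5 - (-1))/2^n ≤ 0.005
6/2^n ≤ 0.005
2^n ≥ 1200
n ≥ log₂(1200) = 10.23
n ≥ 11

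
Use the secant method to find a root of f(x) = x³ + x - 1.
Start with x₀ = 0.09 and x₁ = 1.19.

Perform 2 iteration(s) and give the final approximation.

f(x) = x³ + x - 1
x₀ = 0.09, x₁ = 1.19

Secant formula: x_{n+1} = x_n - f(x_n)(x_n - x_{n-1})/(f(x_n) - f(x_{n-1}))

Iteration 1:
  f(0.090000) = -0.909271
  f(1.190000) = 1.875159
  x_2 = 1.190000 - 1.875159×(1.190000 - 0.090000)/(1.875159 - (-0.909271))
       = 0.449211
Iteration 2:
  f(1.190000) = 1.875159
  f(0.449211) = -0.460142
  x_3 = 0.449211 - (-0.460142)×(0.449211 - 1.190000)/(-0.460142 - 1.875159)
       = 0.595174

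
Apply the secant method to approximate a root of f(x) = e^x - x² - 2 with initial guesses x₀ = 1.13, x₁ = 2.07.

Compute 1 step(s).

f(x) = e^x - x² - 2
x₀ = 1.13, x₁ = 2.07

Secant formula: x_{n+1} = x_n - f(x_n)(x_n - x_{n-1})/(f(x_n) - f(x_{n-1}))

Iteration 1:
  f(1.130000) = -0.181243
  f(2.070000) = 1.639923
  x_2 = 2.070000 - 1.639923×(2.070000 - 1.130000)/(1.639923 - (-0.181243))
       = 1.223549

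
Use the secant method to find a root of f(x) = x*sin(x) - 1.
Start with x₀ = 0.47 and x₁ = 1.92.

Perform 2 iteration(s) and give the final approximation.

f(x) = x*sin(x) - 1
x₀ = 0.47, x₁ = 1.92

Secant formula: x_{n+1} = x_n - f(x_n)(x_n - x_{n-1})/(f(x_n) - f(x_{n-1}))

Iteration 1:
  f(0.470000) = -0.787143
  f(1.920000) = 0.804119
  x_2 = 1.920000 - 0.804119×(1.920000 - 0.470000)/(0.804119 - (-0.787143))
       = 1.187266
Iteration 2:
  f(1.920000) = 0.804119
  f(1.187266) = 0.101010
  x_3 = 1.187266 - 0.101010×(1.187266 - 1.920000)/(0.101010 - 0.804119)
       = 1.082000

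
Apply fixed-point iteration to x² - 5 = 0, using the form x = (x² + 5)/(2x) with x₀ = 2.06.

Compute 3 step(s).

Equation: x² - 5 = 0
Fixed-point form: x = (x² + 5)/(2x)
x₀ = 2.06

x_1 = g(2.060000) = 2.243592
x_2 = g(2.243592) = 2.236081
x_3 = g(2.236081) = 2.236068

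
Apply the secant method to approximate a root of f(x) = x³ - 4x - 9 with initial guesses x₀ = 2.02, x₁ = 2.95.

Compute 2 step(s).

f(x) = x³ - 4x - 9
x₀ = 2.02, x₁ = 2.95

Secant formula: x_{n+1} = x_n - f(x_n)(x_n - x_{n-1})/(f(x_n) - f(x_{n-1}))

Iteration 1:
  f(2.020000) = -8.837592
  f(2.950000) = 4.872375
  x_2 = 2.950000 - 4.872375×(2.950000 - 2.020000)/(4.872375 - (-8.837592))
       = 2.619488
Iteration 2:
  f(2.950000) = 4.872375
  f(2.619488) = -1.503766
  x_3 = 2.619488 - (-1.503766)×(2.619488 - 2.950000)/(-1.503766 - 4.872375)
       = 2.697437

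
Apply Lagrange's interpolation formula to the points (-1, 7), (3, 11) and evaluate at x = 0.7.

Lagrange interpolation formula:
P(x) = Σ yᵢ × Lᵢ(x)
where Lᵢ(x) = Π_{j≠i} (x - xⱼ)/(xᵢ - xⱼ)

L_0(0.7) = (0.7 - 3)/(-1 - 3) = 0.575000
L_1(0.7) = (0.7 - (-1))/(3 - (-1)) = 0.425000

P(0.7) = 7×L_0(0.7) + 11×L_1(0.7)
P(0.7) = 8.700000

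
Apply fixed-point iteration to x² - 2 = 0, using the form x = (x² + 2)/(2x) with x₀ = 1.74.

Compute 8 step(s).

Equation: x² - 2 = 0
Fixed-point form: x = (x² + 2)/(2x)
x₀ = 1.74

x_1 = g(1.740000) = 1.444713
x_2 = g(1.444713) = 1.414535
x_3 = g(1.414535) = 1.414214
x_4 = g(1.414214) = 1.414214
x_5 = g(1.414214) = 1.414214
x_6 = g(1.414214) = 1.414214
x_7 = g(1.414214) = 1.414214
x_8 = g(1.414214) = 1.414214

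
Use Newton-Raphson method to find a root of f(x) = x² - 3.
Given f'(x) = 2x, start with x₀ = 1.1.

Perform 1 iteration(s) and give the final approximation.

f(x) = x² - 3
f'(x) = 2x
x₀ = 1.1

Newton-Raphson formula: x_{n+1} = x_n - f(x_n)/f'(x_n)

Iteration 1:
  f(1.100000) = -1.790000
  f'(1.100000) = 2.200000
  x_1 = 1.100000 - (-1.790000)/2.200000 = 1.913636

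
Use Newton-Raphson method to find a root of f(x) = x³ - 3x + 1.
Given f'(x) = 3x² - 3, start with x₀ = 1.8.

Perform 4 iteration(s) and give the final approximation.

f(x) = x³ - 3x + 1
f'(x) = 3x² - 3
x₀ = 1.8

Newton-Raphson formula: x_{n+1} = x_n - f(x_n)/f'(x_n)

Iteration 1:
  f(1.800000) = 1.432000
  f'(1.800000) = 6.720000
  x_1 = 1.800000 - 1.432000/6.720000 = 1.586905
Iteration 2:
  f(1.586905) = 0.235535
  f'(1.586905) = 4.554800
  x_2 = 1.586905 - 0.235535/4.554800 = 1.535193
Iteration 3:
  f(1.535193) = 0.012592
  f'(1.535193) = 4.070456
  x_3 = 1.535193 - 0.012592/4.070456 = 1.532100
Iteration 4:
  f(1.532100) = 0.000044
  f'(1.532100) = 4.041989
  x_4 = 1.532100 - 0.000044/4.041989 = 1.532089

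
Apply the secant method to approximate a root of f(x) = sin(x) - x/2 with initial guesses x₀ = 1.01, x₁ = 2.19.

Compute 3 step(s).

f(x) = sin(x) - x/2
x₀ = 1.01, x₁ = 2.19

Secant formula: x_{n+1} = x_n - f(x_n)(x_n - x_{n-1})/(f(x_n) - f(x_{n-1}))

Iteration 1:
  f(1.010000) = 0.341832
  f(2.190000) = -0.280659
  x_2 = 2.190000 - (-0.280659)×(2.190000 - 1.010000)/(-0.280659 - 0.341832)
       = 1.657980
Iteration 2:
  f(2.190000) = -0.280659
  f(1.657980) = 0.167212
  x_3 = 1.657980 - 0.167212×(1.657980 - 2.190000)/(0.167212 - (-0.280659))
       = 1.856609
Iteration 3:
  f(1.657980) = 0.167212
  f(1.856609) = 0.031129
  x_4 = 1.856609 - 0.031129×(1.856609 - 1.657980)/(0.031129 - 0.167212)
       = 1.902044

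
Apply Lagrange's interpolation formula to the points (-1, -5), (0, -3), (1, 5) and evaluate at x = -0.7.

Lagrange interpolation formula:
P(x) = Σ yᵢ × Lᵢ(x)
where Lᵢ(x) = Π_{j≠i} (x - xⱼ)/(xᵢ - xⱼ)

L_0(-0.7) = (-0.7 - 0)/(-1 - 0) × (-0.7 - 1)/(-1 - 1) = 0.595000
L_1(-0.7) = (-0.7 - (-1))/(0 - (-1)) × (-0.7 - 1)/(0 - 1) = 0.510000
L_2(-0.7) = (-0.7 - (-1))/(1 - (-1)) × (-0.7 - 0)/(1 - 0) = -0.105000

P(-0.7) = (-5)×L_0(-0.7) + (-3)×L_1(-0.7) + 5×L_2(-0.7)
P(-0.7) = -5.030000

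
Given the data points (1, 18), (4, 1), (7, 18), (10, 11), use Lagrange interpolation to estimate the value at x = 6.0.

Lagrange interpolation formula:
P(x) = Σ yᵢ × Lᵢ(x)
where Lᵢ(x) = Π_{j≠i} (x - xⱼ)/(xᵢ - xⱼ)

L_0(6.0) = (6.0 - 4)/(1 - 4) × (6.0 - 7)/(1 - 7) × (6.0 - 10)/(1 - 10) = -0.049383
L_1(6.0) = (6.0 - 1)/(4 - 1) × (6.0 - 7)/(4 - 7) × (6.0 - 10)/(4 - 10) = 0.370370
L_2(6.0) = (6.0 - 1)/(7 - 1) × (6.0 - 4)/(7 - 4) × (6.0 - 10)/(7 - 10) = 0.740741
L_3(6.0) = (6.0 - 1)/(10 - 1) × (6.0 - 4)/(10 - 4) × (6.0 - 7)/(10 - 7) = -0.061728

P(6.0) = 18×L_0(6.0) + 1×L_1(6.0) + 18×L_2(6.0) + 11×L_3(6.0)
P(6.0) = 12.135802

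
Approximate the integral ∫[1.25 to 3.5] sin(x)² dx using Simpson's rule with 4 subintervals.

f(x) = sin(x)²
a = 1.25, b = 3.5, n = 4
h = (b - a)/n = 0.562500

Simpson's rule: (h/3)[f(x₀) + 4f(x₁) + 2f(x₂) + ... + f(xₙ)]

x_0 = 1.2500, f(x_0) = 0.900572, coefficient = 1
x_1 = 1.8125, f(x_1) = 0.942708, coefficient = 4
x_2 = 2.3750, f(x_2) = 0.481199, coefficient = 2
x_3 = 2.9375, f(x_3) = 0.041079, coefficient = 4
x_4 = 3.5000, f(x_4) = 0.123049, coefficient = 1

I ≈ (0.562500/3) × 5.921166 = 1.110219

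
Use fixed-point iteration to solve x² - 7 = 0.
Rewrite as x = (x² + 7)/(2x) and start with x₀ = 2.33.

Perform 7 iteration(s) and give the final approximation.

Equation: x² - 7 = 0
Fixed-point form: x = (x² + 7)/(2x)
x₀ = 2.33

x_1 = g(2.330000) = 2.667146
x_2 = g(2.667146) = 2.645837
x_3 = g(2.645837) = 2.645751
x_4 = g(2.645751) = 2.645751
x_5 = g(2.645751) = 2.645751
x_6 = g(2.645751) = 2.645751
x_7 = g(2.645751) = 2.645751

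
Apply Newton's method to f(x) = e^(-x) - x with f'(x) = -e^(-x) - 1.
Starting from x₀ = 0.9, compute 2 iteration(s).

f(x) = e^(-x) - x
f'(x) = -e^(-x) - 1
x₀ = 0.9

Newton-Raphson formula: x_{n+1} = x_n - f(x_n)/f'(x_n)

Iteration 1:
  f(0.900000) = -0.493430
  f'(0.900000) = -1.406570
  x_1 = 0.900000 - (-0.493430)/(-1.406570) = 0.549196
Iteration 2:
  f(0.549196) = 0.028218
  f'(0.549196) = -1.577414
  x_2 = 0.549196 - 0.028218/(-1.577414) = 0.567085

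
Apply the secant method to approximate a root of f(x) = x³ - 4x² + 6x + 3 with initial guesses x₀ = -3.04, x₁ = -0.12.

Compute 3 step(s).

f(x) = x³ - 4x² + 6x + 3
x₀ = -3.04, x₁ = -0.12

Secant formula: x_{n+1} = x_n - f(x_n)(x_n - x_{n-1})/(f(x_n) - f(x_{n-1}))

Iteration 1:
  f(-3.040000) = -80.300864
  f(-0.120000) = 2.220672
  x_2 = -0.120000 - 2.220672×(-0.120000 - (-3.040000))/(2.220672 - (-80.300864))
       = -0.198578
Iteration 2:
  f(-0.120000) = 2.220672
  f(-0.198578) = 1.642970
  x_3 = -0.198578 - 1.642970×(-0.198578 - (-0.120000))/(1.642970 - 2.220672)
       = -0.422051
Iteration 3:
  f(-0.198578) = 1.642970
  f(-0.422051) = -0.319994
  x_4 = -0.422051 - (-0.319994)×(-0.422051 - (-0.198578))/(-0.319994 - 1.642970)
       = -0.385621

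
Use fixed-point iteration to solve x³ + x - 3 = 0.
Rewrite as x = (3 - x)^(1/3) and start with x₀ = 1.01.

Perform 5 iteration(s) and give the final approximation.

Equation: x³ + x - 3 = 0
Fixed-point form: x = (3 - x)^(1/3)
x₀ = 1.01

x_1 = g(1.010000) = 1.257818
x_2 = g(1.257818) = 1.203274
x_3 = g(1.203274) = 1.215702
x_4 = g(1.215702) = 1.212893
x_5 = g(1.212893) = 1.213529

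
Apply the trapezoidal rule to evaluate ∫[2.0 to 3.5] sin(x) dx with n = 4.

f(x) = sin(x)
a = 2.0, b = 3.5, n = 4
h = (b - a)/n = 0.375000

Trapezoidal rule: (h/2)[f(x₀) + 2f(x₁) + 2f(x₂) + ... + f(xₙ)]

x_0 = 2.0000, f(x_0) = 0.909297, coefficient = 1
x_1 = 2.3750, f(x_1) = 0.693685, coefficient = 2
x_2 = 2.7500, f(x_2) = 0.381661, coefficient = 2
x_3 = 3.1250, f(x_3) = 0.016592, coefficient = 2
x_4 = 3.5000, f(x_4) = -0.350783, coefficient = 1

I ≈ (0.375000/2) × 2.742390 = 0.514198
Exact value: 0.520310
Error: 0.006112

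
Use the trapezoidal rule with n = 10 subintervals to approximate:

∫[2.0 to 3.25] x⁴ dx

f(x) = x⁴
a = 2.0, b = 3.25, n = 10
h = (b - a)/n = 0.125000

Trapezoidal rule: (h/2)[f(x₀) + 2f(x₁) + 2f(x₂) + ... + f(xₙ)]

x_0 = 2.0000, f(x_0) = 16.000000, coefficient = 1
x_1 = 2.1250, f(x_1) = 20.390869, coefficient = 2
x_2 = 2.2500, f(x_2) = 25.628906, coefficient = 2
x_3 = 2.3750, f(x_3) = 31.816650, coefficient = 2
x_4 = 2.5000, f(x_4) = 39.062500, coefficient = 2
x_5 = 2.6250, f(x_5) = 47.480713, coefficient = 2
x_6 = 2.7500, f(x_6) = 57.191406, coefficient = 2
x_7 = 2.8750, f(x_7) = 68.320557, coefficient = 2
x_8 = 3.0000, f(x_8) = 81.000000, coefficient = 2
x_9 = 3.1250, f(x_9) = 95.367432, coefficient = 2
x_10 = 3.2500, f(x_10) = 111.566406, coefficient = 1

I ≈ (0.125000/2) × 1060.084473 = 66.255280
Exact value: 66.118164
Error: 0.137115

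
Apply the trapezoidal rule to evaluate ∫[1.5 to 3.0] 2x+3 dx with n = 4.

f(x) = 2x+3
a = 1.5, b = 3.0, n = 4
h = (b - a)/n = 0.375000

Trapezoidal rule: (h/2)[f(x₀) + 2f(x₁) + 2f(x₂) + ... + f(xₙ)]

x_0 = 1.5000, f(x_0) = 6.000000, coefficient = 1
x_1 = 1.8750, f(x_1) = 6.750000, coefficient = 2
x_2 = 2.2500, f(x_2) = 7.500000, coefficient = 2
x_3 = 2.6250, f(x_3) = 8.250000, coefficient = 2
x_4 = 3.0000, f(x_4) = 9.000000, coefficient = 1

I ≈ (0.375000/2) × 60.000000 = 11.250000
Exact value: 11.250000
Error: 0.000000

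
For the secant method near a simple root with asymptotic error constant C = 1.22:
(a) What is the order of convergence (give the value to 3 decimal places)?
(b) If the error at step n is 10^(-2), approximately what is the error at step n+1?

(a) Secant method has superlinear convergence with order φ = (1+√5)/2 ≈ 1.618.
    This means |e_{n+1}| ≈ C|e_n|^1.618.

(b) With |e_n| = 10^(-2) and C = 1.22:
    |e_{n+1}| ≈ 1.22 × (10^(-2))^1.618 = 1.22 × 10^(-3.24)

(a) ≈ 1.618 (golden ratio); (b) |e_{n+1}| ≈ 7.084e-04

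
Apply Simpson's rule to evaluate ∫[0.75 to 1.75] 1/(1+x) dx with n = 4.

f(x) = 1/(1+x)
a = 0.75, b = 1.75, n = 4
h = (b - a)/n = 0.250000

Simpson's rule: (h/3)[f(x₀) + 4f(x₁) + 2f(x₂) + ... + f(xₙ)]

x_0 = 0.7500, f(x_0) = 0.571429, coefficient = 1
x_1 = 1.0000, f(x_1) = 0.500000, coefficient = 4
x_2 = 1.2500, f(x_2) = 0.444444, coefficient = 2
x_3 = 1.5000, f(x_3) = 0.400000, coefficient = 4
x_4 = 1.7500, f(x_4) = 0.363636, coefficient = 1

I ≈ (0.250000/3) × 5.423954 = 0.451996
Exact value: 0.451985
Error: 0.000011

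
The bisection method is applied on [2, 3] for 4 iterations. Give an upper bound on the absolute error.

Bisection error bound: |error| ≤ (b-a)/2^n
|error| ≤ (3 - 2)/2^4 = 1/2^4
|error| ≤ 0.0625000000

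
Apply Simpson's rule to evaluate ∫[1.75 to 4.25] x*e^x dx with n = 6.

f(x) = x*e^x
a = 1.75, b = 4.25, n = 6
h = (b - a)/n = 0.416667

Simpson's rule: (h/3)[f(x₀) + 4f(x₁) + 2f(x₂) + ... + f(xₙ)]

x_0 = 1.7500, f(x_0) = 10.070555, coefficient = 1
x_1 = 2.1667, f(x_1) = 18.913133, coefficient = 4
x_2 = 2.5833, f(x_2) = 34.206439, coefficient = 2
x_3 = 3.0000, f(x_3) = 60.256611, coefficient = 4
x_4 = 3.4167, f(x_4) = 104.097929, coefficient = 2
x_5 = 3.8333, f(x_5) = 177.162622, coefficient = 4
x_6 = 4.2500, f(x_6) = 297.948002, coefficient = 1

I ≈ (0.416667/3) × 1609.956757 = 223.605105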